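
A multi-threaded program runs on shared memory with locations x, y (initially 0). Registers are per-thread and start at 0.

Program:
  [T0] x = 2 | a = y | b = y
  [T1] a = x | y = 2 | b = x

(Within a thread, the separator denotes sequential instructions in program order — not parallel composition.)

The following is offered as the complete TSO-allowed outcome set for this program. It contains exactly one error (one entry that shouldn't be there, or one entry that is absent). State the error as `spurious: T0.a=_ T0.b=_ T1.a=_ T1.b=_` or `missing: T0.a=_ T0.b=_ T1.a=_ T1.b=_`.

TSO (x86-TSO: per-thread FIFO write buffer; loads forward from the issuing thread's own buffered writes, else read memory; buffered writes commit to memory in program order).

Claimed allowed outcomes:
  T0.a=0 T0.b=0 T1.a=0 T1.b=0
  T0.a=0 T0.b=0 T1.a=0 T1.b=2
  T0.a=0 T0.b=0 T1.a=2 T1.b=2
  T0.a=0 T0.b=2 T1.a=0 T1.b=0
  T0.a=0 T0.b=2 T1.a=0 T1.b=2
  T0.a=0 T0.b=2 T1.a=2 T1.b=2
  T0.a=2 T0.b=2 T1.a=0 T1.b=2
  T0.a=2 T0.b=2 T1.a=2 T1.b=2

missing: T0.a=2 T0.b=2 T1.a=0 T1.b=0

outcome vector order: (T0.a,T0.b,T1.a,T1.b)
TSO: 9 outcomes — {(0,0,0,0) (0,0,0,2) (0,0,2,2) (0,2,0,0) (0,2,0,2) (0,2,2,2) (2,2,0,0) (2,2,0,2) (2,2,2,2)}
TSO∖claimed = {(2,2,0,0)}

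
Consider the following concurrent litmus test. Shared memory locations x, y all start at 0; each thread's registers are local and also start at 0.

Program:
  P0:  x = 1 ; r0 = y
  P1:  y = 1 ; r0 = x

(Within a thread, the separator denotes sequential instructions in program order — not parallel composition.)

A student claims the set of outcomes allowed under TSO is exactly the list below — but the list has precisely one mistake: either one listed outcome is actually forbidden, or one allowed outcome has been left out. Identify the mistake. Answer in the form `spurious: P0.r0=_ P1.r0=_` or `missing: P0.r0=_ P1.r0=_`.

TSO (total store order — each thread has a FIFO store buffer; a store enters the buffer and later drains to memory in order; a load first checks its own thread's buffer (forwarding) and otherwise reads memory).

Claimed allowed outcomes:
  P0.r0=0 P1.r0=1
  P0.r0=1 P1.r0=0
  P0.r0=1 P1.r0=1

missing: P0.r0=0 P1.r0=0

outcome vector order: (P0.r0,P1.r0)
under TSO → 0/0, 0/1, 1/0, 1/1
TSO∖claimed = {0/0}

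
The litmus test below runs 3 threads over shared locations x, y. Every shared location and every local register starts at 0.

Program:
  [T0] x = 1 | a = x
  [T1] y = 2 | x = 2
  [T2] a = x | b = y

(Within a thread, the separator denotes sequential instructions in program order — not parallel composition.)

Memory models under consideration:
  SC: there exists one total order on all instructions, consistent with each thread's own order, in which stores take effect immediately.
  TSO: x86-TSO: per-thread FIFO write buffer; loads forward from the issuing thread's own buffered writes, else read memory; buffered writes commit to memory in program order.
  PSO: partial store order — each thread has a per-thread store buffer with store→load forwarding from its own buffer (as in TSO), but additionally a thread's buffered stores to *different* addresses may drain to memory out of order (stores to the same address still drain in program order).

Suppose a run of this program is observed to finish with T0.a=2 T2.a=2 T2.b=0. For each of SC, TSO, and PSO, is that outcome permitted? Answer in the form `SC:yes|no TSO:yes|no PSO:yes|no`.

outcome vector order: (T0.a,T2.a,T2.b)
SC: 10 outcomes — {1/0/0, 1/0/2, 1/1/0, 1/1/2, 1/2/2, 2/0/0, 2/0/2, 2/1/0, 2/1/2, 2/2/2}
TSO: 10 outcomes — {1/0/0, 1/0/2, 1/1/0, 1/1/2, 1/2/2, 2/0/0, 2/0/2, 2/1/0, 2/1/2, 2/2/2}
PSO: 12 outcomes — {1/0/0, 1/0/2, 1/1/0, 1/1/2, 1/2/0, 1/2/2, 2/0/0, 2/0/2, 2/1/0, 2/1/2, 2/2/0, 2/2/2}
target 2/2/0 ∈ {PSO}

SC:no TSO:no PSO:yes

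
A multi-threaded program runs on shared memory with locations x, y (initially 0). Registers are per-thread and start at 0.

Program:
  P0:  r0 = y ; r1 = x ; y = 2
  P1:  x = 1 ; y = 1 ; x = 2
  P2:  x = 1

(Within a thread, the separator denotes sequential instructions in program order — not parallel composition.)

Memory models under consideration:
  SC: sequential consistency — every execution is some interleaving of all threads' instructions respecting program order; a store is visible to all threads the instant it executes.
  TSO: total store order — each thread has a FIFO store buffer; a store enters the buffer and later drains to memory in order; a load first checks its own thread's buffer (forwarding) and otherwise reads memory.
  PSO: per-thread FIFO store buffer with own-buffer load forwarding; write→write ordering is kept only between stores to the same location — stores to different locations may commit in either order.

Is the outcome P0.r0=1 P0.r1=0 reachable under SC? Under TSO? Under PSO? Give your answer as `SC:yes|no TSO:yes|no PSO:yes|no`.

outcome vector order: (P0.r0,P0.r1)
SC (5): 00, 01, 02, 11, 12
TSO (5): 00, 01, 02, 11, 12
PSO (6): 00, 01, 02, 10, 11, 12
target 10 ∈ {PSO}

SC:no TSO:no PSO:yes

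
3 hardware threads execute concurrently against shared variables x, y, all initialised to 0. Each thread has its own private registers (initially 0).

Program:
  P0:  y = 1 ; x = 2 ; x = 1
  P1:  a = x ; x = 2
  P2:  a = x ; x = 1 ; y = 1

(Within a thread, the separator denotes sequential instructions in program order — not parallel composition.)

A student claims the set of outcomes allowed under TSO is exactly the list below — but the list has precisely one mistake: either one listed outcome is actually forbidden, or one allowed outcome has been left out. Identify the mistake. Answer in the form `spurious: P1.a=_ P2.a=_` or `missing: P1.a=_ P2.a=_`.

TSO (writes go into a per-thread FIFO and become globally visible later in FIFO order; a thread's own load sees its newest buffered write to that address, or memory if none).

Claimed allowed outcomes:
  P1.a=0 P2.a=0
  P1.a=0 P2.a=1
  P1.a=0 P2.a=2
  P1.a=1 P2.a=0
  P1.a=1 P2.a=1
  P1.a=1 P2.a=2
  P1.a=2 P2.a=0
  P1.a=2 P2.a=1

outcome vector order: (P1.a,P2.a)
TSO (9): (0,0) (0,1) (0,2) (1,0) (1,1) (1,2) (2,0) (2,1) (2,2)
TSO∖claimed = {(2,2)}

missing: P1.a=2 P2.a=2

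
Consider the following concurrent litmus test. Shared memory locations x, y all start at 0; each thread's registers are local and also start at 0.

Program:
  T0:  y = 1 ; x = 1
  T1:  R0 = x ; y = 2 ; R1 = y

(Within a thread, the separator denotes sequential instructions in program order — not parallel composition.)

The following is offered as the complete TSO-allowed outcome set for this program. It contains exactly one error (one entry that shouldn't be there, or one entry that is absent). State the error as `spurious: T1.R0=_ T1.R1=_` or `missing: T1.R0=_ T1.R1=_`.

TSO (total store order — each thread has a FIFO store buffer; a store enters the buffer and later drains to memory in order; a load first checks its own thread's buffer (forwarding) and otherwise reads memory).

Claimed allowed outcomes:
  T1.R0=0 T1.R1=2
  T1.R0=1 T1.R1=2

outcome vector order: (T1.R0,T1.R1)
under TSO → 0/1 0/2 1/2
TSO∖claimed = {0/1}

missing: T1.R0=0 T1.R1=1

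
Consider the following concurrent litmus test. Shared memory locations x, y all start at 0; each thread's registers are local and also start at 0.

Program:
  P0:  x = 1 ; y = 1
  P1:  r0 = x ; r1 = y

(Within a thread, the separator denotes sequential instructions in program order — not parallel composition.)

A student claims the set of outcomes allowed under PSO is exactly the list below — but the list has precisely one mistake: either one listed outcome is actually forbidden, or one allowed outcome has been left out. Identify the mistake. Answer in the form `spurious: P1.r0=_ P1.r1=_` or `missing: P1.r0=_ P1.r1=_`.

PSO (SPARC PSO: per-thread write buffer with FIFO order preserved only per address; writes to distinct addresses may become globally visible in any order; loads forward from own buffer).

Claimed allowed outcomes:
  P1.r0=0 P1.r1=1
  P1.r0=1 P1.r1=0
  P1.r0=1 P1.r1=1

missing: P1.r0=0 P1.r1=0

outcome vector order: (P1.r0,P1.r1)
under PSO → 00; 01; 10; 11
PSO∖claimed = {00}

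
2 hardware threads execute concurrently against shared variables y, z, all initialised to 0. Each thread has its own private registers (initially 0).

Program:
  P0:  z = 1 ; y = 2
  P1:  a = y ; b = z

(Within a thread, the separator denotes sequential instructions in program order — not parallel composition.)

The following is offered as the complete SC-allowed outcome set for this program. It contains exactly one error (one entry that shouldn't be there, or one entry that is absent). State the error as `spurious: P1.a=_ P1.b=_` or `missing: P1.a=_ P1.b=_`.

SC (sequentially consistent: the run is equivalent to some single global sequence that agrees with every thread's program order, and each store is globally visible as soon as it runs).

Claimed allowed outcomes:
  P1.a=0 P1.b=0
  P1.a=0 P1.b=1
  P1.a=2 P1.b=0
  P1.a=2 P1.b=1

outcome vector order: (P1.a,P1.b)
[SC] allowed = {(0,0) (0,1) (2,1)}
claimed∖SC = {(2,0)}

spurious: P1.a=2 P1.b=0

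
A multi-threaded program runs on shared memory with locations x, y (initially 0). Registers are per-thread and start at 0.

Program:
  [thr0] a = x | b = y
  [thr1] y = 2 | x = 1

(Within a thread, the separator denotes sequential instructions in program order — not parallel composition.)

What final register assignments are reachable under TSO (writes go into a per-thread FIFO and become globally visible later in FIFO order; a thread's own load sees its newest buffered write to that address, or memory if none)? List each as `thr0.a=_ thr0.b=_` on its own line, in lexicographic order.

thr0.a=0 thr0.b=0
thr0.a=0 thr0.b=2
thr0.a=1 thr0.b=2

outcome vector order: (thr0.a,thr0.b)
|TSO outcomes| = 3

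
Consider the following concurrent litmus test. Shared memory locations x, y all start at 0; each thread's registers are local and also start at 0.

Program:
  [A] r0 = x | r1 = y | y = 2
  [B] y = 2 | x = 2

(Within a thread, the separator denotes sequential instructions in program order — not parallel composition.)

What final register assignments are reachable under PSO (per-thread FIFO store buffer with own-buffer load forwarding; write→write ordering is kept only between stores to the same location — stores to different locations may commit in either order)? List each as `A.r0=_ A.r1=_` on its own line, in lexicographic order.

outcome vector order: (A.r0,A.r1)
|PSO outcomes| = 4

A.r0=0 A.r1=0
A.r0=0 A.r1=2
A.r0=2 A.r1=0
A.r0=2 A.r1=2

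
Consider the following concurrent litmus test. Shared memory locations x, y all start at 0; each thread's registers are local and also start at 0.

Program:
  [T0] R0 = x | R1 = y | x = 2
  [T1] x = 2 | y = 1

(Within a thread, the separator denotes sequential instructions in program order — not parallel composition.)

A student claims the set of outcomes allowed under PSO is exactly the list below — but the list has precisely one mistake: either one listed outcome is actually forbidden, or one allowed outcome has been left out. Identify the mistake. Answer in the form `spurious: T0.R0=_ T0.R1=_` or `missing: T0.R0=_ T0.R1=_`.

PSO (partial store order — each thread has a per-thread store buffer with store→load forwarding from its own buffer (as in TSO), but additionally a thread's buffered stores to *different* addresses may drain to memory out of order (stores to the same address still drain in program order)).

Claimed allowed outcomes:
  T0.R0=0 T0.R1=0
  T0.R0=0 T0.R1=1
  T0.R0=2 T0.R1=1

missing: T0.R0=2 T0.R1=0

outcome vector order: (T0.R0,T0.R1)
PSO (4): (0,0); (0,1); (2,0); (2,1)
PSO∖claimed = {(2,0)}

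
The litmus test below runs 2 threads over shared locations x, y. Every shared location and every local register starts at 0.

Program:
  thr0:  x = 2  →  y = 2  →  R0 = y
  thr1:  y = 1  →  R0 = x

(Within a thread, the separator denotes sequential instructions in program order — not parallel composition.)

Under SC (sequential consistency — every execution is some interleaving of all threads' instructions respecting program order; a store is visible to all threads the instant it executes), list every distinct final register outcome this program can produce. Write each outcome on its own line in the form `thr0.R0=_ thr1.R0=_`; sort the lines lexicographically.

outcome vector order: (thr0.R0,thr1.R0)
|SC outcomes| = 3

thr0.R0=1 thr1.R0=2
thr0.R0=2 thr1.R0=0
thr0.R0=2 thr1.R0=2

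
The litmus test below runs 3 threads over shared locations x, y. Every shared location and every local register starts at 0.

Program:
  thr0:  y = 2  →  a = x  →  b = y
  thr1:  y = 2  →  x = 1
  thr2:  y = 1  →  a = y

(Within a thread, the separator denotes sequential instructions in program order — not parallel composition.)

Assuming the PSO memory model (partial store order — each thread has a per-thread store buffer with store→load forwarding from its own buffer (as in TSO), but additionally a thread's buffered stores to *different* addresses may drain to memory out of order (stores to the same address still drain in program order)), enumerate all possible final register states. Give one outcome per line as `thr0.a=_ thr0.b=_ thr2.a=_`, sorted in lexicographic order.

thr0.a=0 thr0.b=1 thr2.a=1
thr0.a=0 thr0.b=1 thr2.a=2
thr0.a=0 thr0.b=2 thr2.a=1
thr0.a=0 thr0.b=2 thr2.a=2
thr0.a=1 thr0.b=1 thr2.a=1
thr0.a=1 thr0.b=1 thr2.a=2
thr0.a=1 thr0.b=2 thr2.a=1
thr0.a=1 thr0.b=2 thr2.a=2

outcome vector order: (thr0.a,thr0.b,thr2.a)
|PSO outcomes| = 8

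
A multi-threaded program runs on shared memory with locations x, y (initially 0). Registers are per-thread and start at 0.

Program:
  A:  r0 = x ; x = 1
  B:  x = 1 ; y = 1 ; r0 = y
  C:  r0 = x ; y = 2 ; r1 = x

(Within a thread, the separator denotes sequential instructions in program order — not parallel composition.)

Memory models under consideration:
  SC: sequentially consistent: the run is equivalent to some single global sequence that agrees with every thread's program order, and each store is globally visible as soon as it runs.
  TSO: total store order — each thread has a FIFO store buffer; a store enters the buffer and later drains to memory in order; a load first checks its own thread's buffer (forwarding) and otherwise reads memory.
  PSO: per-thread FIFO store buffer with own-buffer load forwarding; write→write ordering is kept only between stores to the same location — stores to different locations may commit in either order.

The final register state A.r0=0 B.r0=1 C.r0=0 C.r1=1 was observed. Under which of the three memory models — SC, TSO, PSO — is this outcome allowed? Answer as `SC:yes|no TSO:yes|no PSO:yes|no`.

SC:yes TSO:yes PSO:yes

outcome vector order: (A.r0,B.r0,C.r0,C.r1)
SC (10): 0/1/0/0 0/1/0/1 0/1/1/1 0/2/0/1 0/2/1/1 1/1/0/0 1/1/0/1 1/1/1/1 1/2/0/1 1/2/1/1
TSO (12): 0/1/0/0 0/1/0/1 0/1/1/1 0/2/0/0 0/2/0/1 0/2/1/1 1/1/0/0 1/1/0/1 1/1/1/1 1/2/0/0 1/2/0/1 1/2/1/1
PSO (12): 0/1/0/0 0/1/0/1 0/1/1/1 0/2/0/0 0/2/0/1 0/2/1/1 1/1/0/0 1/1/0/1 1/1/1/1 1/2/0/0 1/2/0/1 1/2/1/1
target 0/1/0/1 ∈ {SC,TSO,PSO}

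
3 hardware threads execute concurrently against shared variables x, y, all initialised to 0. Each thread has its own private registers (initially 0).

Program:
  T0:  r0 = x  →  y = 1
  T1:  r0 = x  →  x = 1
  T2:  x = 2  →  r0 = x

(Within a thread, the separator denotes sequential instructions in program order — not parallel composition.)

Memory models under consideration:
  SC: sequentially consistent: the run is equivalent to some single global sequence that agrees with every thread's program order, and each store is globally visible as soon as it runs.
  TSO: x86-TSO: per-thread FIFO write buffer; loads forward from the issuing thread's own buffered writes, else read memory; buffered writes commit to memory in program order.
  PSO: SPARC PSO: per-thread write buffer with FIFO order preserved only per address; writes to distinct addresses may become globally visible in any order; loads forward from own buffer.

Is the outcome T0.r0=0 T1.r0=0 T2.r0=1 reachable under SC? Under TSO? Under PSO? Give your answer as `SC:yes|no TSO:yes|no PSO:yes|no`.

SC:yes TSO:yes PSO:yes

outcome vector order: (T0.r0,T1.r0,T2.r0)
SC (12): (0,0,1), (0,0,2), (0,2,1), (0,2,2), (1,0,1), (1,0,2), (1,2,1), (1,2,2), (2,0,1), (2,0,2), (2,2,1), (2,2,2)
TSO (12): (0,0,1), (0,0,2), (0,2,1), (0,2,2), (1,0,1), (1,0,2), (1,2,1), (1,2,2), (2,0,1), (2,0,2), (2,2,1), (2,2,2)
PSO (12): (0,0,1), (0,0,2), (0,2,1), (0,2,2), (1,0,1), (1,0,2), (1,2,1), (1,2,2), (2,0,1), (2,0,2), (2,2,1), (2,2,2)
target (0,0,1) ∈ {SC,TSO,PSO}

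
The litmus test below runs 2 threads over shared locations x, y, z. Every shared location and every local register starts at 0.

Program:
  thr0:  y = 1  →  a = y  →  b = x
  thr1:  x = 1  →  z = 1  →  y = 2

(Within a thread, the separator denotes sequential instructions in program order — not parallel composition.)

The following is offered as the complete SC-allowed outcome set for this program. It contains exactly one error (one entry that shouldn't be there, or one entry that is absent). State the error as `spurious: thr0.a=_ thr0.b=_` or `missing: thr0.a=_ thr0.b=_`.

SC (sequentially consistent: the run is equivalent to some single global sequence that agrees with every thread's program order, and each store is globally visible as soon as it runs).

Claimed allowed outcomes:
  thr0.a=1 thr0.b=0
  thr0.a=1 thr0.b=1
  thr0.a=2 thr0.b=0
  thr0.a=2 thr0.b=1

spurious: thr0.a=2 thr0.b=0

outcome vector order: (thr0.a,thr0.b)
SC (3): <1 0>, <1 1>, <2 1>
claimed∖SC = {<2 0>}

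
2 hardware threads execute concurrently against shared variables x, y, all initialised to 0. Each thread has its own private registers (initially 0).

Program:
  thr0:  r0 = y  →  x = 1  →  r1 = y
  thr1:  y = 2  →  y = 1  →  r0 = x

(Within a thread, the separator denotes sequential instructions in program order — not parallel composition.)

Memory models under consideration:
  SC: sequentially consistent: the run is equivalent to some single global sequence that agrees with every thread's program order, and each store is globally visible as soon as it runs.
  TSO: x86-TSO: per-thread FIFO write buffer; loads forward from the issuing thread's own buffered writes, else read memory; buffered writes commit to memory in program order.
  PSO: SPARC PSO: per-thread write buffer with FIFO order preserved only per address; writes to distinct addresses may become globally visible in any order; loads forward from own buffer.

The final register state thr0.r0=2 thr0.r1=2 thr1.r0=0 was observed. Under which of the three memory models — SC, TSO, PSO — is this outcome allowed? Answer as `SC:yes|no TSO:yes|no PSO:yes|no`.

SC:no TSO:yes PSO:yes

outcome vector order: (thr0.r0,thr0.r1,thr1.r0)
SC: 9 outcomes — {001 010 011 021 110 111 210 211 221}
TSO: 12 outcomes — {000 001 010 011 020 021 110 111 210 211 220 221}
PSO: 12 outcomes — {000 001 010 011 020 021 110 111 210 211 220 221}
target 220 ∈ {TSO,PSO}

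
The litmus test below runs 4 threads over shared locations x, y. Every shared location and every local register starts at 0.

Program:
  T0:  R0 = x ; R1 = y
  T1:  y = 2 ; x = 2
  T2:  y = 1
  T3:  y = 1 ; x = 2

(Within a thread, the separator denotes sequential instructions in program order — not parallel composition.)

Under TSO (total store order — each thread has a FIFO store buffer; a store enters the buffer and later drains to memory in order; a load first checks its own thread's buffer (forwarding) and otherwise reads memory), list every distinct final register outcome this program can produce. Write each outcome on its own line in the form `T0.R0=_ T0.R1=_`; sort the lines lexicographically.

outcome vector order: (T0.R0,T0.R1)
|TSO outcomes| = 5

T0.R0=0 T0.R1=0
T0.R0=0 T0.R1=1
T0.R0=0 T0.R1=2
T0.R0=2 T0.R1=1
T0.R0=2 T0.R1=2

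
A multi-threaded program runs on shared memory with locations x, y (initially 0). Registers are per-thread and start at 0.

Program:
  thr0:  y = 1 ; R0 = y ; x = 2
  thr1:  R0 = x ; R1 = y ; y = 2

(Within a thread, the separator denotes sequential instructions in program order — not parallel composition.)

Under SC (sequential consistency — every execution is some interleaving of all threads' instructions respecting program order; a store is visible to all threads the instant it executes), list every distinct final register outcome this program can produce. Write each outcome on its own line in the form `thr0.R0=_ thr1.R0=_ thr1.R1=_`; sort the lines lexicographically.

outcome vector order: (thr0.R0,thr1.R0,thr1.R1)
|SC outcomes| = 5

thr0.R0=1 thr1.R0=0 thr1.R1=0
thr0.R0=1 thr1.R0=0 thr1.R1=1
thr0.R0=1 thr1.R0=2 thr1.R1=1
thr0.R0=2 thr1.R0=0 thr1.R1=0
thr0.R0=2 thr1.R0=0 thr1.R1=1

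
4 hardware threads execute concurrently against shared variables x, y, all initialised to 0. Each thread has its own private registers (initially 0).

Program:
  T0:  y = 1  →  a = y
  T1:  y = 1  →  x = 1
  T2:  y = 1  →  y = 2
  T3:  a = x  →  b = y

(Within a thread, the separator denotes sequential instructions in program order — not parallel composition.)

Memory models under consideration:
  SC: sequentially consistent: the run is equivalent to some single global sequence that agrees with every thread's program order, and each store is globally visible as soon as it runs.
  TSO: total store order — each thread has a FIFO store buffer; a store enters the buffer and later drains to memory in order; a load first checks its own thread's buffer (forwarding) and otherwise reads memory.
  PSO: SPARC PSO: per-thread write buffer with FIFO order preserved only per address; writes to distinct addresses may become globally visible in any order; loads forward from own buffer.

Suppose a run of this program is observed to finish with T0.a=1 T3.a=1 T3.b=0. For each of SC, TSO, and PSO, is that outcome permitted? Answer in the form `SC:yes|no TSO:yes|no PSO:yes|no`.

SC:no TSO:no PSO:yes

outcome vector order: (T0.a,T3.a,T3.b)
SC (10): <1 0 0>; <1 0 1>; <1 0 2>; <1 1 1>; <1 1 2>; <2 0 0>; <2 0 1>; <2 0 2>; <2 1 1>; <2 1 2>
TSO (10): <1 0 0>; <1 0 1>; <1 0 2>; <1 1 1>; <1 1 2>; <2 0 0>; <2 0 1>; <2 0 2>; <2 1 1>; <2 1 2>
PSO (12): <1 0 0>; <1 0 1>; <1 0 2>; <1 1 0>; <1 1 1>; <1 1 2>; <2 0 0>; <2 0 1>; <2 0 2>; <2 1 0>; <2 1 1>; <2 1 2>
target <1 1 0> ∈ {PSO}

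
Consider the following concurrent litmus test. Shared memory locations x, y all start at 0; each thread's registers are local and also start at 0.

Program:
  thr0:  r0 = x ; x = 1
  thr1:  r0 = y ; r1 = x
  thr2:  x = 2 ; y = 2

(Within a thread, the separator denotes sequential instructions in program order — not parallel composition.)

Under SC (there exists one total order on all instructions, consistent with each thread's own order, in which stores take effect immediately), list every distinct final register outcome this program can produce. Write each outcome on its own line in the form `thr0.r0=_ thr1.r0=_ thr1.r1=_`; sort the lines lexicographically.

thr0.r0=0 thr1.r0=0 thr1.r1=0
thr0.r0=0 thr1.r0=0 thr1.r1=1
thr0.r0=0 thr1.r0=0 thr1.r1=2
thr0.r0=0 thr1.r0=2 thr1.r1=1
thr0.r0=0 thr1.r0=2 thr1.r1=2
thr0.r0=2 thr1.r0=0 thr1.r1=0
thr0.r0=2 thr1.r0=0 thr1.r1=1
thr0.r0=2 thr1.r0=0 thr1.r1=2
thr0.r0=2 thr1.r0=2 thr1.r1=1
thr0.r0=2 thr1.r0=2 thr1.r1=2

outcome vector order: (thr0.r0,thr1.r0,thr1.r1)
|SC outcomes| = 10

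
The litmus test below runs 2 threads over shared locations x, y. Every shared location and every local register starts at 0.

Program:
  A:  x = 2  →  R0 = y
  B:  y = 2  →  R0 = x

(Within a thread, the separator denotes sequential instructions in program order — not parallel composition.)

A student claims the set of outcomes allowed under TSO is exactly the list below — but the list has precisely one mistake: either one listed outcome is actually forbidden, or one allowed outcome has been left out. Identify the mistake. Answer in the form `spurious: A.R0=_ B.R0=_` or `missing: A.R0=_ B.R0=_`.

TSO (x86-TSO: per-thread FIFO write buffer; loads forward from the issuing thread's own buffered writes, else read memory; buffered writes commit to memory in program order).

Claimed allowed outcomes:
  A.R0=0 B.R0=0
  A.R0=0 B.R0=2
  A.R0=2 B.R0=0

outcome vector order: (A.R0,B.R0)
under TSO → (0,0) (0,2) (2,0) (2,2)
TSO∖claimed = {(2,2)}

missing: A.R0=2 B.R0=2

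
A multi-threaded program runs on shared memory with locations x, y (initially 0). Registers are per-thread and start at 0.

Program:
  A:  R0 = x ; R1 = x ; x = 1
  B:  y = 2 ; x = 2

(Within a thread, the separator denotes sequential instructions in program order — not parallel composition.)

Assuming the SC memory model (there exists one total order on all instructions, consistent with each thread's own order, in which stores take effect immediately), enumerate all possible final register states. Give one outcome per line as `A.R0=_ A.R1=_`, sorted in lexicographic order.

outcome vector order: (A.R0,A.R1)
|SC outcomes| = 3

A.R0=0 A.R1=0
A.R0=0 A.R1=2
A.R0=2 A.R1=2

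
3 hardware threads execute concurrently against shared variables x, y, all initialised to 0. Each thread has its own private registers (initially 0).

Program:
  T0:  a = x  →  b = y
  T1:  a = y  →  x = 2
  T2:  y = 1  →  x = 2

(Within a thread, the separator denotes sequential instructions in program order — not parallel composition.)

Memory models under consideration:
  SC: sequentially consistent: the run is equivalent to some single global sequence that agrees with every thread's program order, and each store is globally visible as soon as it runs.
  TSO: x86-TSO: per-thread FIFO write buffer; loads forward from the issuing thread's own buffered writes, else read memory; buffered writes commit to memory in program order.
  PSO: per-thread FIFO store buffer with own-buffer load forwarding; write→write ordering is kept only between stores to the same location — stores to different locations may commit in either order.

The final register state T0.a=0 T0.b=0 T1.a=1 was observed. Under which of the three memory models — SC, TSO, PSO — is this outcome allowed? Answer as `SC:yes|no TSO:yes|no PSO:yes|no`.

outcome vector order: (T0.a,T0.b,T1.a)
under SC → 000; 001; 010; 011; 200; 210; 211
under TSO → 000; 001; 010; 011; 200; 210; 211
under PSO → 000; 001; 010; 011; 200; 201; 210; 211
target 001 ∈ {SC,TSO,PSO}

SC:yes TSO:yes PSO:yes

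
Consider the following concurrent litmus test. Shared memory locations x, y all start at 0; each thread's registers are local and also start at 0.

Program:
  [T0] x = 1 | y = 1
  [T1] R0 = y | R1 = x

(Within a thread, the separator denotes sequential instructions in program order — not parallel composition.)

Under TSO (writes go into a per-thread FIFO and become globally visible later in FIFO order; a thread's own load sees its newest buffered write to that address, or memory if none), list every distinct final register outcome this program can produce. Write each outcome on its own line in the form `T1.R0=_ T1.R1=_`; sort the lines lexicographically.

outcome vector order: (T1.R0,T1.R1)
|TSO outcomes| = 3

T1.R0=0 T1.R1=0
T1.R0=0 T1.R1=1
T1.R0=1 T1.R1=1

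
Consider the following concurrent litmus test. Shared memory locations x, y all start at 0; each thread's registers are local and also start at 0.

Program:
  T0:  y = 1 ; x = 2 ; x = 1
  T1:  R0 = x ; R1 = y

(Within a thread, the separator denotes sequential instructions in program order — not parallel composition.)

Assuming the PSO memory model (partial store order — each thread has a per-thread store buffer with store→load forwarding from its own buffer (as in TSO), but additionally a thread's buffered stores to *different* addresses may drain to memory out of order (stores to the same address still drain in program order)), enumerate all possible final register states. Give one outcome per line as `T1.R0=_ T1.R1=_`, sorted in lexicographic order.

T1.R0=0 T1.R1=0
T1.R0=0 T1.R1=1
T1.R0=1 T1.R1=0
T1.R0=1 T1.R1=1
T1.R0=2 T1.R1=0
T1.R0=2 T1.R1=1

outcome vector order: (T1.R0,T1.R1)
|PSO outcomes| = 6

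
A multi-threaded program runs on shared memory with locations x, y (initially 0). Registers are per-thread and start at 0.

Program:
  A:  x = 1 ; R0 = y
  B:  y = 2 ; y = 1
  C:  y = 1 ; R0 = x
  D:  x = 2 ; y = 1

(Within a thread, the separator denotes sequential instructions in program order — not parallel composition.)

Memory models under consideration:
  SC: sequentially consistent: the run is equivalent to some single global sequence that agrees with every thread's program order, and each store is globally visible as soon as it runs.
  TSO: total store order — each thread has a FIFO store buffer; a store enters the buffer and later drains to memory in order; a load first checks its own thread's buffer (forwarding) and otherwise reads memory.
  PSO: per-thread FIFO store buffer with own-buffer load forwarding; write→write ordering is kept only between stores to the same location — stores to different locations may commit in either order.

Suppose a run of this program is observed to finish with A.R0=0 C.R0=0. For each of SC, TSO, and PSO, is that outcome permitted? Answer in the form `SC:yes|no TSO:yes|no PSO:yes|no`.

outcome vector order: (A.R0,C.R0)
under SC → <0 1> <0 2> <1 0> <1 1> <1 2> <2 0> <2 1> <2 2>
under TSO → <0 0> <0 1> <0 2> <1 0> <1 1> <1 2> <2 0> <2 1> <2 2>
under PSO → <0 0> <0 1> <0 2> <1 0> <1 1> <1 2> <2 0> <2 1> <2 2>
target <0 0> ∈ {TSO,PSO}

SC:no TSO:yes PSO:yes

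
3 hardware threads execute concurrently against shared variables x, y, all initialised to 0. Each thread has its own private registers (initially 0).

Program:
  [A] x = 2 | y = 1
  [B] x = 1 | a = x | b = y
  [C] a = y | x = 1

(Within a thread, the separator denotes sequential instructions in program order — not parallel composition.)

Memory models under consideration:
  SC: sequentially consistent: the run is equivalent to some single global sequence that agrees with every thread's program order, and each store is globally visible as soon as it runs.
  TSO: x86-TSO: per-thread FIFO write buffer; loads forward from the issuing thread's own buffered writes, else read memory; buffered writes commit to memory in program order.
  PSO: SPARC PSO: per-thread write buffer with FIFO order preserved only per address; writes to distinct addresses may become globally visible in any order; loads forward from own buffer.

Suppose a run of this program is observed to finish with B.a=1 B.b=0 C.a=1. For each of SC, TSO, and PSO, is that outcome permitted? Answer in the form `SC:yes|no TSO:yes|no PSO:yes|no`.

SC:yes TSO:yes PSO:yes

outcome vector order: (B.a,B.b,C.a)
[SC] allowed = {100; 101; 110; 111; 200; 201; 210; 211}
[TSO] allowed = {100; 101; 110; 111; 200; 201; 210; 211}
[PSO] allowed = {100; 101; 110; 111; 200; 201; 210; 211}
target 101 ∈ {SC,TSO,PSO}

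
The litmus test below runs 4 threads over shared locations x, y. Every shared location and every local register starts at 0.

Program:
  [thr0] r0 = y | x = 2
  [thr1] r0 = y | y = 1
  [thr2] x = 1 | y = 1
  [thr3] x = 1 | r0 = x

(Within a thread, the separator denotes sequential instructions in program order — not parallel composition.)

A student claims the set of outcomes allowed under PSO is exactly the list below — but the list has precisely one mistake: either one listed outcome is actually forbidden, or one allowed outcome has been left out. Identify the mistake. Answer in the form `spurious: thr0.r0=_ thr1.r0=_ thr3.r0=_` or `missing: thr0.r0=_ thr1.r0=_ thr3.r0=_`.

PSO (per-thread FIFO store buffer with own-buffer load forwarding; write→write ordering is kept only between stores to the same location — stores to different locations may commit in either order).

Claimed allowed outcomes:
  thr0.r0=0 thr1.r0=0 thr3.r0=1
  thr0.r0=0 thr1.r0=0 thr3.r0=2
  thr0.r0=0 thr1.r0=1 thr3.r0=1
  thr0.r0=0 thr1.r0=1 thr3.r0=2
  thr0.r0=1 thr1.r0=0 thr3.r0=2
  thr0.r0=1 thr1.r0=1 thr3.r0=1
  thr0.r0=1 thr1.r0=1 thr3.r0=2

outcome vector order: (thr0.r0,thr1.r0,thr3.r0)
under PSO → <0 0 1> <0 0 2> <0 1 1> <0 1 2> <1 0 1> <1 0 2> <1 1 1> <1 1 2>
PSO∖claimed = {<1 0 1>}

missing: thr0.r0=1 thr1.r0=0 thr3.r0=1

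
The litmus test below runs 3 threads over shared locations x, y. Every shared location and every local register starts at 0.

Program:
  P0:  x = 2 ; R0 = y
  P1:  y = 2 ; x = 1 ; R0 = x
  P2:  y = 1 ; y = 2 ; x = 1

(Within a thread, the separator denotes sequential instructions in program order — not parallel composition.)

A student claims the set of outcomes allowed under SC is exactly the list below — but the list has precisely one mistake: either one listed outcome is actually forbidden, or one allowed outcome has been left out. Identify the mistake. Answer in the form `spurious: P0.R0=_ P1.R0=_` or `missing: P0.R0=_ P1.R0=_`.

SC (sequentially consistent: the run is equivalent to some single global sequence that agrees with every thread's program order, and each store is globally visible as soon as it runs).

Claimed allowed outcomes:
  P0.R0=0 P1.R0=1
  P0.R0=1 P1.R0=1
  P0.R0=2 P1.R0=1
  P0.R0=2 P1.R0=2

missing: P0.R0=1 P1.R0=2

outcome vector order: (P0.R0,P1.R0)
[SC] allowed = {0/1 1/1 1/2 2/1 2/2}
SC∖claimed = {1/2}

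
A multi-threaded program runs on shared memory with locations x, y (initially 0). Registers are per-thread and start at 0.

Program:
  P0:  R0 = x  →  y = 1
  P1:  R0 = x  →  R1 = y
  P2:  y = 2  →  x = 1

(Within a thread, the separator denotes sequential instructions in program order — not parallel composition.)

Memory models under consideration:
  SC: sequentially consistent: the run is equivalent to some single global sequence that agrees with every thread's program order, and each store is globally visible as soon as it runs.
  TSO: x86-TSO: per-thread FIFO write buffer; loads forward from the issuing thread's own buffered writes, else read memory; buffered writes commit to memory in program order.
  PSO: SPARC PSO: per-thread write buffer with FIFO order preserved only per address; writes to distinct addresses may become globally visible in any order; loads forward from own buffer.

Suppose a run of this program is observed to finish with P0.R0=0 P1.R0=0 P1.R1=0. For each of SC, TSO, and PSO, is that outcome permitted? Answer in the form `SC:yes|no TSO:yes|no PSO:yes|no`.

SC:yes TSO:yes PSO:yes

outcome vector order: (P0.R0,P1.R0,P1.R1)
[SC] allowed = {000 001 002 011 012 100 101 102 111 112}
[TSO] allowed = {000 001 002 011 012 100 101 102 111 112}
[PSO] allowed = {000 001 002 010 011 012 100 101 102 110 111 112}
target 000 ∈ {SC,TSO,PSO}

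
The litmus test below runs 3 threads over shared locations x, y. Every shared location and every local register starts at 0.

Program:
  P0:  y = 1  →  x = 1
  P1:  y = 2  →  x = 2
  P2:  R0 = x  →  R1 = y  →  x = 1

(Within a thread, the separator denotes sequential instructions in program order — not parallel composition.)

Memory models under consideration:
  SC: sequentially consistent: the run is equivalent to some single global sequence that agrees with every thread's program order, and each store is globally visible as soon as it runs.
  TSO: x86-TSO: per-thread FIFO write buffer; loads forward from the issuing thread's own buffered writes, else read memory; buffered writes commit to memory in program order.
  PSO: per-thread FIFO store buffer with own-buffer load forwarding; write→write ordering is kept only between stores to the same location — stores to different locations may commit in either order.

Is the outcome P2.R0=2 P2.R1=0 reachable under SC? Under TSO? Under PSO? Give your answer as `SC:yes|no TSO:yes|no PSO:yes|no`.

outcome vector order: (P2.R0,P2.R1)
[SC] allowed = {0/0 0/1 0/2 1/1 1/2 2/1 2/2}
[TSO] allowed = {0/0 0/1 0/2 1/1 1/2 2/1 2/2}
[PSO] allowed = {0/0 0/1 0/2 1/0 1/1 1/2 2/0 2/1 2/2}
target 2/0 ∈ {PSO}

SC:no TSO:no PSO:yes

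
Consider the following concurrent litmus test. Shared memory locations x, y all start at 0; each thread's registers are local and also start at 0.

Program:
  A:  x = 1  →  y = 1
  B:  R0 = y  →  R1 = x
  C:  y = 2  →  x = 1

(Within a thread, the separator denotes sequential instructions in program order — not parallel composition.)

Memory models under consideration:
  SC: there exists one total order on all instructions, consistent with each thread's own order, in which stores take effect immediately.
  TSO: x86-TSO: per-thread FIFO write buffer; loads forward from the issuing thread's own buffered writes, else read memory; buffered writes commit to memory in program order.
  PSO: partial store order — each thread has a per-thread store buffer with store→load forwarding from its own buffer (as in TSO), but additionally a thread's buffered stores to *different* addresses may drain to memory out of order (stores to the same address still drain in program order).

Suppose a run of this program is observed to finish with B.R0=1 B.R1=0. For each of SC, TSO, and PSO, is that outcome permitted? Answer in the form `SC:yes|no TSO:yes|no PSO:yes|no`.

SC:no TSO:no PSO:yes

outcome vector order: (B.R0,B.R1)
SC (5): <0 0> <0 1> <1 1> <2 0> <2 1>
TSO (5): <0 0> <0 1> <1 1> <2 0> <2 1>
PSO (6): <0 0> <0 1> <1 0> <1 1> <2 0> <2 1>
target <1 0> ∈ {PSO}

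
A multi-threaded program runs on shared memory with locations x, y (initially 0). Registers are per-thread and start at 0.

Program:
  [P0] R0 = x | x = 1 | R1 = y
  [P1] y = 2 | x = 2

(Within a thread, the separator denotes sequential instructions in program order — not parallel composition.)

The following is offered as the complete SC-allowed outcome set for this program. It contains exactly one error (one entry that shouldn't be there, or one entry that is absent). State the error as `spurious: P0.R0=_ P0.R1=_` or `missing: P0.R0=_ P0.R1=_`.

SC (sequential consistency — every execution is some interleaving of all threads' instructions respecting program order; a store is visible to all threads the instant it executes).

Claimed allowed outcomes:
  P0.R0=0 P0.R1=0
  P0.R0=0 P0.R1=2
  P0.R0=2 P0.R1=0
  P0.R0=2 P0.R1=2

spurious: P0.R0=2 P0.R1=0

outcome vector order: (P0.R0,P0.R1)
SC (3): 0/0 0/2 2/2
claimed∖SC = {2/0}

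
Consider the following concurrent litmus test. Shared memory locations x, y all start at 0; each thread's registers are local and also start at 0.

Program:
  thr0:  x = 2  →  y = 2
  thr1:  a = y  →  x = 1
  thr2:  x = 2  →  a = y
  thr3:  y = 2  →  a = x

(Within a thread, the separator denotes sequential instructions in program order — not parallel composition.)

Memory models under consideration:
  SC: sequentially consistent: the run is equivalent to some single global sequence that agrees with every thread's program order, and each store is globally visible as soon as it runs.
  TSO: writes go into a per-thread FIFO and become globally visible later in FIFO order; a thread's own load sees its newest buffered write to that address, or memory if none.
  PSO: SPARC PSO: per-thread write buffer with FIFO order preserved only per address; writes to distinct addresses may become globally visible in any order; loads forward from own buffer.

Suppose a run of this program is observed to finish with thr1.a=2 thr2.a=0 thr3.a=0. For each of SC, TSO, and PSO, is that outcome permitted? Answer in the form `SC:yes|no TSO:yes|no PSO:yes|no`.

SC:no TSO:yes PSO:yes

outcome vector order: (thr1.a,thr2.a,thr3.a)
SC: 10 outcomes — {(0,0,1) (0,0,2) (0,2,0) (0,2,1) (0,2,2) (2,0,1) (2,0,2) (2,2,0) (2,2,1) (2,2,2)}
TSO: 12 outcomes — {(0,0,0) (0,0,1) (0,0,2) (0,2,0) (0,2,1) (0,2,2) (2,0,0) (2,0,1) (2,0,2) (2,2,0) (2,2,1) (2,2,2)}
PSO: 12 outcomes — {(0,0,0) (0,0,1) (0,0,2) (0,2,0) (0,2,1) (0,2,2) (2,0,0) (2,0,1) (2,0,2) (2,2,0) (2,2,1) (2,2,2)}
target (2,0,0) ∈ {TSO,PSO}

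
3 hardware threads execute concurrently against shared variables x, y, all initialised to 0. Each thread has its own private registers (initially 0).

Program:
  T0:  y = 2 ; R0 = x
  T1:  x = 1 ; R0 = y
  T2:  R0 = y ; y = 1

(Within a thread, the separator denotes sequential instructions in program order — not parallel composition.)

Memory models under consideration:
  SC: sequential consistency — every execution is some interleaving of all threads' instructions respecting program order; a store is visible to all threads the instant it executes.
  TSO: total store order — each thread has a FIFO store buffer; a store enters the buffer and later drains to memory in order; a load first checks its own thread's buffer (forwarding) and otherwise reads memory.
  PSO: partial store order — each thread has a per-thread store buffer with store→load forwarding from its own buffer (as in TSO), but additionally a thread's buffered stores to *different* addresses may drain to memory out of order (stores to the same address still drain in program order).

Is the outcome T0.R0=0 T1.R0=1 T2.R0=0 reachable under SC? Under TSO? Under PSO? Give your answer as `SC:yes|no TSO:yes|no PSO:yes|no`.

SC:yes TSO:yes PSO:yes

outcome vector order: (T0.R0,T1.R0,T2.R0)
SC (10): 0/1/0 0/1/2 0/2/0 0/2/2 1/0/0 1/0/2 1/1/0 1/1/2 1/2/0 1/2/2
TSO (12): 0/0/0 0/0/2 0/1/0 0/1/2 0/2/0 0/2/2 1/0/0 1/0/2 1/1/0 1/1/2 1/2/0 1/2/2
PSO (12): 0/0/0 0/0/2 0/1/0 0/1/2 0/2/0 0/2/2 1/0/0 1/0/2 1/1/0 1/1/2 1/2/0 1/2/2
target 0/1/0 ∈ {SC,TSO,PSO}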